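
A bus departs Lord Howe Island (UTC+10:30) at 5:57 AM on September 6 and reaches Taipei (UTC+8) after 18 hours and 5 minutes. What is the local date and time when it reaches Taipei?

Convert departure to UTC: 5:57 AM − 10:30 = 7:27 PM UTC on Sep 5.
Add 18 hours 5 minutes travel time → 1:32 PM UTC (Sep 6).
Taipei is UTC+8:00, so local arrival = 1:32 PM + 8:00 = 9:32 PM on Sep 6.

9:32 PM on September 6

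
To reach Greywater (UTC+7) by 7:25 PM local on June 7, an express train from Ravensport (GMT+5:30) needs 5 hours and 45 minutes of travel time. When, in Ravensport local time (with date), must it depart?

12:10 PM on June 7

Target arrival in UTC: 7:25 PM − 7:00 = 12:25 PM on Jun 7.
Subtract 5 hours 45 minutes → departure 6:40 AM UTC on Jun 7.
Ravensport is UTC+5:30: 6:40 AM + 5:30 = 12:10 PM on Jun 7.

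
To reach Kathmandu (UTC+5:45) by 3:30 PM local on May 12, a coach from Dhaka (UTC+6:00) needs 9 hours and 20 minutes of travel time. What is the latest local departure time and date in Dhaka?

Target arrival in UTC: 3:30 PM − 5:45 = 9:45 AM on May 12.
Subtract 9 hours 20 minutes → departure 12:25 AM UTC on May 12.
Dhaka is UTC+6:00: 12:25 AM + 6:00 = 6:25 AM on May 12.

6:25 AM on May 12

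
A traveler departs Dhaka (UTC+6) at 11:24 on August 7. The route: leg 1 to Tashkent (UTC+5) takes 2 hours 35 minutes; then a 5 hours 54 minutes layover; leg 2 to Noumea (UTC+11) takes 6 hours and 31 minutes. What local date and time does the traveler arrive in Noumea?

07:24 on Aug 8

Convert departure to UTC: 11:24 − 6:00 = 05:24 UTC on Aug 7.
Add 2 hours and 35 minutes leg 1 → 07:59 UTC.
Add 5 hours and 54 minutes layover in Tashkent → 13:53 UTC.
Add 6 hours and 31 minutes leg 2 → 20:24 UTC.
Noumea is UTC+11:00, so local arrival = 20:24 + 11:00 = 07:24 on Aug 8.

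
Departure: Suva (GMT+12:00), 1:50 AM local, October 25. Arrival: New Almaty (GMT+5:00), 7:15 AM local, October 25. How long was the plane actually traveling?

12 hours 25 minutes

Departure in UTC: 1:50 AM − 12:00 = 1:50 PM on Oct 24.
Arrival in UTC: 7:15 AM − 5:00 = 2:15 AM on Oct 25.
Elapsed = 2:15 AM − 1:50 PM (+1 day) = 12 hours 25 minutes.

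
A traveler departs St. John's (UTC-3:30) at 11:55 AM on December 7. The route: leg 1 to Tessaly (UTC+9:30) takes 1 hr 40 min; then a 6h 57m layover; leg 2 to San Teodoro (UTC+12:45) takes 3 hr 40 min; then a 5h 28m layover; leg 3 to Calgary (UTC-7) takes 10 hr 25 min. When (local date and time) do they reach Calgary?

12:35 PM on Dec 8

Convert departure to UTC: 11:55 AM + 3:30 = 3:25 PM UTC on Dec 7.
Add 1 hour and 40 minutes leg 1 → 5:05 PM UTC.
Add 6 hours and 57 minutes layover in Tessaly → 12:02 AM UTC (Dec 8).
Add 3 hours and 40 minutes leg 2 → 3:42 AM UTC.
Add 5 hours 28 minutes layover in San Teodoro → 9:10 AM UTC.
Add 10 hours 25 minutes leg 3 → 7:35 PM UTC.
Calgary is UTC−7:00, so local arrival = 7:35 PM − 7:00 = 12:35 PM on Dec 8.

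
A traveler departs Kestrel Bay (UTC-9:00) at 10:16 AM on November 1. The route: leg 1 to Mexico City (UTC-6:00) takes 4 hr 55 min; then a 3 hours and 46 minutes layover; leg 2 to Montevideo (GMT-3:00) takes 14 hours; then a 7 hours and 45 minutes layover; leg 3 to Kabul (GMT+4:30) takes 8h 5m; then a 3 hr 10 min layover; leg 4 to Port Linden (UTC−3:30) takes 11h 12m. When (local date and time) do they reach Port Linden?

8:39 PM on Nov 3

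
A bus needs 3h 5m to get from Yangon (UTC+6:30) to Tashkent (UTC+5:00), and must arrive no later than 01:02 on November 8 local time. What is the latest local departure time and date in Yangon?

Target arrival in UTC: 01:02 − 5:00 = 20:02 on Nov 7.
Subtract 3 hours and 5 minutes → departure 16:57 UTC on Nov 7.
Yangon is UTC+6:30: 16:57 + 6:30 = 23:27 on Nov 7.

23:27 on November 7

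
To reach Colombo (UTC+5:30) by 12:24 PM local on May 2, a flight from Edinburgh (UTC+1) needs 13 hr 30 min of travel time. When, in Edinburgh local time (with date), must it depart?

Target arrival in UTC: 12:24 PM − 5:30 = 6:54 AM on May 2.
Subtract 13 hours 30 minutes → departure 5:24 PM UTC on May 1.
Edinburgh is UTC+1:00: 5:24 PM + 1:00 = 6:24 PM on May 1.

6:24 PM on May 1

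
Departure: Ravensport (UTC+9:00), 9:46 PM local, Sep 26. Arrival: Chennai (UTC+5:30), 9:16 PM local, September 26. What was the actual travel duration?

3 hours

Chennai is 3:30 behind Ravensport.
Clock-face elapsed time (ignoring zones) is −30 minutes.
Actual elapsed = −30 minutes + 3:30 = 3 hours.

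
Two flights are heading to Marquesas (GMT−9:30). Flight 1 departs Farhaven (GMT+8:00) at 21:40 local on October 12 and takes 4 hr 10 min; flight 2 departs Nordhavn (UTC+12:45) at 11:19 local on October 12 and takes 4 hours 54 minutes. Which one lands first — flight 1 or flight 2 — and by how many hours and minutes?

the second, by 14 hours 22 minutes

Flight 1 in UTC: 21:40 − 8:00 = 13:40 on Oct 12.
+4 hours and 10 minutes → arrive 17:50 UTC on Oct 12.
Flight 2 in UTC: 11:19 − 12:45 = 22:34 on Oct 11.
+4 hours and 54 minutes → arrive 03:28 UTC on Oct 12.
Flight 2 lands earlier by 14 hours 22 minutes.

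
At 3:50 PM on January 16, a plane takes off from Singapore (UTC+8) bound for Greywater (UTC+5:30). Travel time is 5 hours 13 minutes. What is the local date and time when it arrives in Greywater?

Greywater is 2:30 behind Singapore.
After 5 hours and 13 minutes it is 9:03 PM in Singapore.
Shift by the zone difference: 9:03 PM − 2:30 = 6:33 PM on Jan 16 in Greywater.

6:33 PM on Jan 16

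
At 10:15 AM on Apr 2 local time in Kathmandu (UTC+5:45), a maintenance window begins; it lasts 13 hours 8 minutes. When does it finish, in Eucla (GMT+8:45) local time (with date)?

2:23 AM on April 3

Eucla is 3:00 ahead of Kathmandu.
After 13 hours and 8 minutes it is 11:23 PM in Kathmandu.
Shift by the zone difference: 11:23 PM + 3:00 = 2:23 AM on Apr 3 in Eucla.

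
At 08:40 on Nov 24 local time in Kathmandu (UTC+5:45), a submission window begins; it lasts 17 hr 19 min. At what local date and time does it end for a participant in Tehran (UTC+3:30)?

Convert start to UTC: 08:40 − 5:45 = 02:55 UTC on Nov 24.
Add 17 hours and 19 minutes duration → 20:14 UTC.
Tehran is UTC+3:30, so local end time = 20:14 + 3:30 = 23:44 on Nov 24.

23:44 on Nov 24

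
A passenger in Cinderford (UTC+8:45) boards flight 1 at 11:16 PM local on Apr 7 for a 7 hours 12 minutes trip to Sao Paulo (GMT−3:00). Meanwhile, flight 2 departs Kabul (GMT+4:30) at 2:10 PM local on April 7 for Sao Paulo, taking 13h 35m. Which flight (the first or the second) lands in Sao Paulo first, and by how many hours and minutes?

Flight 1 in UTC: 11:16 PM − 8:45 = 2:31 PM on Apr 7.
+7 hours and 12 minutes → arrive 9:43 PM UTC on Apr 7.
Flight 2 in UTC: 2:10 PM − 4:30 = 9:40 AM on Apr 7.
+13 hours and 35 minutes → arrive 11:15 PM UTC on Apr 7.
Flight 1 lands earlier by 1 hour 32 minutes.

the first, by 1 hour 32 minutes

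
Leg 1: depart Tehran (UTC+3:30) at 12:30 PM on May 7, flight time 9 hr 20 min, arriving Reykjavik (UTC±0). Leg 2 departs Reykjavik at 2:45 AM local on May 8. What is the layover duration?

Convert departure to UTC: 12:30 PM − 3:30 = 9:00 AM UTC on May 7.
Add 9 hours 20 minutes flight time → 6:20 PM UTC.
Reykjavik is UTC+0, so local arrival is the same: 6:20 PM on May 7.
Layover = 2:45 AM − 6:20 PM (+1 day) = 8 hours 25 minutes.

8 hours 25 minutes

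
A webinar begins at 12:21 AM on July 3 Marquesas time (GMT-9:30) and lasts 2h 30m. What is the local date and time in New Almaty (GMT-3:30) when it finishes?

8:51 AM on July 3

Convert start to UTC: 12:21 AM + 9:30 = 9:51 AM UTC on Jul 3.
Add 2 hours 30 minutes duration → 12:21 PM UTC.
New Almaty is UTC−3:30, so local end time = 12:21 PM − 3:30 = 8:51 AM on Jul 3.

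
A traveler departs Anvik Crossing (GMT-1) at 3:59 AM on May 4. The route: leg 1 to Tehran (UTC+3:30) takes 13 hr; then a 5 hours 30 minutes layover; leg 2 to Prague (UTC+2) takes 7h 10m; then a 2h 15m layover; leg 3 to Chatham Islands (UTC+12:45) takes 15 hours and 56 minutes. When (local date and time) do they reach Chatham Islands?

1:35 PM on May 6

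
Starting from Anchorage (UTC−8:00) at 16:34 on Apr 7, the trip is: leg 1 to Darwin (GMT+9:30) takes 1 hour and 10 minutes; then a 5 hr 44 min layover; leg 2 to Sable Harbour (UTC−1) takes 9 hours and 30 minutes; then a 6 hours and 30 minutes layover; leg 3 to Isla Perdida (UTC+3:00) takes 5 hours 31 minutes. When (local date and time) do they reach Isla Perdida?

Convert departure to UTC: 16:34 + 8:00 = 00:34 UTC on Apr 8.
Add 1 hour and 10 minutes leg 1 → 01:44 UTC.
Add 5 hours and 44 minutes layover in Darwin → 07:28 UTC.
Add 9 hours and 30 minutes leg 2 → 16:58 UTC.
Add 6 hours and 30 minutes layover in Sable Harbour → 23:28 UTC.
Add 5 hours 31 minutes leg 3 → 04:59 UTC (Apr 9).
Isla Perdida is UTC+3:00, so local arrival = 04:59 + 3:00 = 07:59 on Apr 9.

07:59 on April 9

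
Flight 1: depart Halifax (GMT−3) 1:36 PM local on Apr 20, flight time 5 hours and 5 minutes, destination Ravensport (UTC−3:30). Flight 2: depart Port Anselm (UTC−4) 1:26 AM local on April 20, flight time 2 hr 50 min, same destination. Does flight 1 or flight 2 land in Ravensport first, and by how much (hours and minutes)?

Flight 1 in UTC: 1:36 PM + 3:00 = 4:36 PM on Apr 20.
+5 hours 5 minutes → arrive 9:41 PM UTC on Apr 20.
Flight 2 in UTC: 1:26 AM + 4:00 = 5:26 AM on Apr 20.
+2 hours and 50 minutes → arrive 8:16 AM UTC on Apr 20.
Flight 2 lands earlier by 13 hours 25 minutes.

the second, by 13 hours 25 minutes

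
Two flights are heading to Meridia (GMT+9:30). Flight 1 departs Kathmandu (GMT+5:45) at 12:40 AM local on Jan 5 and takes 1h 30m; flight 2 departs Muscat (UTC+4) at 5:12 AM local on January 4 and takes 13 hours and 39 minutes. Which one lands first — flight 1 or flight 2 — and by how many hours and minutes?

Flight 1 in UTC: 12:40 AM − 5:45 = 6:55 PM on Jan 4.
+1 hour 30 minutes → arrive 8:25 PM UTC on Jan 4.
Flight 2 in UTC: 5:12 AM − 4:00 = 1:12 AM on Jan 4.
+13 hours 39 minutes → arrive 2:51 PM UTC on Jan 4.
Flight 2 lands earlier by 5 hours 34 minutes.

the second, by 5 hours 34 minutes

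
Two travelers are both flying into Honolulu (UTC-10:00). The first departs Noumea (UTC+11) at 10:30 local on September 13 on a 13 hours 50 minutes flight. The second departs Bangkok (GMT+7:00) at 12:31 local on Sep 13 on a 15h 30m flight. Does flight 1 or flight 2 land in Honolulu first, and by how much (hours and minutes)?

the first, by 7 hours 41 minutes

Flight 1 in UTC: 10:30 − 11:00 = 23:30 on Sep 12.
+13 hours and 50 minutes → arrive 13:20 UTC on Sep 13.
Flight 2 in UTC: 12:31 − 7:00 = 05:31 on Sep 13.
+15 hours and 30 minutes → arrive 21:01 UTC on Sep 13.
Flight 1 lands earlier by 7 hours 41 minutes.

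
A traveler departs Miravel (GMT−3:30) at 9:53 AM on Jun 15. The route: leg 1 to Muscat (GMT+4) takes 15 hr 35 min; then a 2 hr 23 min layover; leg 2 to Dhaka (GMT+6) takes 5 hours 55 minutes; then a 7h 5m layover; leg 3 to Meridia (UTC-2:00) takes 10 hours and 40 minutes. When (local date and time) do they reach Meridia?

5:01 AM on June 17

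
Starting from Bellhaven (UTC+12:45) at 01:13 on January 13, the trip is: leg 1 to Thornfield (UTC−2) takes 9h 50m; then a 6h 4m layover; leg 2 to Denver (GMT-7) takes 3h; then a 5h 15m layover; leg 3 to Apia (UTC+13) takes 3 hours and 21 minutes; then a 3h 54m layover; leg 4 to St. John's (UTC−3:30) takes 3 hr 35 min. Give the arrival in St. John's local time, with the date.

Convert departure to UTC: 01:13 − 12:45 = 12:28 UTC on Jan 12.
Add 9 hours 50 minutes leg 1 → 22:18 UTC.
Add 6 hours and 4 minutes layover in Thornfield → 04:22 UTC (Jan 13).
Add 3 hours leg 2 → 07:22 UTC.
Add 5 hours 15 minutes layover in Denver → 12:37 UTC.
Add 3 hours and 21 minutes leg 3 → 15:58 UTC.
Add 3 hours and 54 minutes layover in Apia → 19:52 UTC.
Add 3 hours 35 minutes leg 4 → 23:27 UTC.
St. John's is UTC−3:30, so local arrival = 23:27 − 3:30 = 19:57 on Jan 13.

19:57 on January 13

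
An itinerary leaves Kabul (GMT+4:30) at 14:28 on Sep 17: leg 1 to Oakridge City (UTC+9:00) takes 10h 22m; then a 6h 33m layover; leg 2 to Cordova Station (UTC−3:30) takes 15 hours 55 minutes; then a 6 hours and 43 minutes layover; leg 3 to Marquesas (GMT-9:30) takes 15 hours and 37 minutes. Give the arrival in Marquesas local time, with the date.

Convert departure to UTC: 14:28 − 4:30 = 09:58 UTC on Sep 17.
Add 10 hours and 22 minutes leg 1 → 20:20 UTC.
Add 6 hours and 33 minutes layover in Oakridge City → 02:53 UTC (Sep 18).
Add 15 hours and 55 minutes leg 2 → 18:48 UTC.
Add 6 hours and 43 minutes layover in Cordova Station → 01:31 UTC (Sep 19).
Add 15 hours and 37 minutes leg 3 → 17:08 UTC.
Marquesas is UTC−9:30, so local arrival = 17:08 − 9:30 = 07:38 on Sep 19.

07:38 on Sep 19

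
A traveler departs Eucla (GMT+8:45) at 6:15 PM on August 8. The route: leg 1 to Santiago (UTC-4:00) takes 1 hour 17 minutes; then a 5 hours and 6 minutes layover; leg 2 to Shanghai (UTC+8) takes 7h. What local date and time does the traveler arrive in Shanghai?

6:53 AM on Aug 9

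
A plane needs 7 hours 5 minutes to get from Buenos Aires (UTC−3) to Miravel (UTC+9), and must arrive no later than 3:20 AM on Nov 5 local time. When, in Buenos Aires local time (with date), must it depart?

8:15 AM on November 4

Target arrival in UTC: 3:20 AM − 9:00 = 6:20 PM on Nov 4.
Subtract 7 hours 5 minutes → departure 11:15 AM UTC on Nov 4.
Buenos Aires is UTC−3:00: 11:15 AM − 3:00 = 8:15 AM on Nov 4.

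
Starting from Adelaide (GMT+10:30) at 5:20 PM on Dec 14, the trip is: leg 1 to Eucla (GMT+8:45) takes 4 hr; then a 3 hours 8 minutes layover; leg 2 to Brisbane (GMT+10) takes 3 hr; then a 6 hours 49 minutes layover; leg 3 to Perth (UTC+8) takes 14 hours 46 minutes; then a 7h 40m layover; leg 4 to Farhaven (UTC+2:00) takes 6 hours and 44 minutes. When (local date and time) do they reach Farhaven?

6:57 AM on December 16

Convert departure to UTC: 5:20 PM − 10:30 = 6:50 AM UTC on Dec 14.
Add 4 hours leg 1 → 10:50 AM UTC.
Add 3 hours and 8 minutes layover in Eucla → 1:58 PM UTC.
Add 3 hours leg 2 → 4:58 PM UTC.
Add 6 hours 49 minutes layover in Brisbane → 11:47 PM UTC.
Add 14 hours 46 minutes leg 3 → 2:33 PM UTC (Dec 15).
Add 7 hours 40 minutes layover in Perth → 10:13 PM UTC.
Add 6 hours 44 minutes leg 4 → 4:57 AM UTC (Dec 16).
Farhaven is UTC+2:00, so local arrival = 4:57 AM + 2:00 = 6:57 AM on Dec 16.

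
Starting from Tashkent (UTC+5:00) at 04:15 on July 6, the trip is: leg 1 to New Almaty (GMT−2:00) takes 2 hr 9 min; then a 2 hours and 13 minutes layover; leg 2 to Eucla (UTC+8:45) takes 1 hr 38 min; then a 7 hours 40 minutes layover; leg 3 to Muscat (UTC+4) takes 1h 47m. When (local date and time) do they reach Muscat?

Convert departure to UTC: 04:15 − 5:00 = 23:15 UTC on Jul 5.
Add 2 hours 9 minutes leg 1 → 01:24 UTC (Jul 6).
Add 2 hours and 13 minutes layover in New Almaty → 03:37 UTC.
Add 1 hour 38 minutes leg 2 → 05:15 UTC.
Add 7 hours 40 minutes layover in Eucla → 12:55 UTC.
Add 1 hour and 47 minutes leg 3 → 14:42 UTC.
Muscat is UTC+4:00, so local arrival = 14:42 + 4:00 = 18:42 on Jul 6.

18:42 on July 6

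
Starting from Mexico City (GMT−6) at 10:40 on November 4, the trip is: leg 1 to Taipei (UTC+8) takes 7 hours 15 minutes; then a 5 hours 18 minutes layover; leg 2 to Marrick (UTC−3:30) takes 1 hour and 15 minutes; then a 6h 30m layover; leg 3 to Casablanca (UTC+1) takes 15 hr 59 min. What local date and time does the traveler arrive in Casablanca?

05:57 on Nov 6

Convert departure to UTC: 10:40 + 6:00 = 16:40 UTC on Nov 4.
Add 7 hours 15 minutes leg 1 → 23:55 UTC.
Add 5 hours 18 minutes layover in Taipei → 05:13 UTC (Nov 5).
Add 1 hour 15 minutes leg 2 → 06:28 UTC.
Add 6 hours 30 minutes layover in Marrick → 12:58 UTC.
Add 15 hours 59 minutes leg 3 → 04:57 UTC (Nov 6).
Casablanca is UTC+1:00, so local arrival = 04:57 + 1:00 = 05:57 on Nov 6.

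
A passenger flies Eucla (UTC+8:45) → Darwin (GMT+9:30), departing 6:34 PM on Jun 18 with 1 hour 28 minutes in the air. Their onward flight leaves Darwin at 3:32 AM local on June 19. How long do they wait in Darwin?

Convert departure to UTC: 6:34 PM − 8:45 = 9:49 AM UTC on Jun 18.
Add 1 hour and 28 minutes flight time → 11:17 AM UTC.
Darwin is UTC+9:30, so local arrival = 11:17 AM + 9:30 = 8:47 PM on Jun 18.
Layover = 3:32 AM − 8:47 PM (+1 day) = 6 hours 45 minutes.

6 hours 45 minutes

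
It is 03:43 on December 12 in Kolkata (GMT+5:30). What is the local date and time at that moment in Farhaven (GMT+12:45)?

In UTC: 03:43 − 5:30 = 22:13 on Dec 11.
Farhaven is UTC+12:45: 22:13 + 12:45 = 10:58 on Dec 12.

10:58 on December 12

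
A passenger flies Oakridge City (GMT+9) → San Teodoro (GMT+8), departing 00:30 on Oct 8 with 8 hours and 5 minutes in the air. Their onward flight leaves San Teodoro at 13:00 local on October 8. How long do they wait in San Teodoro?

Convert departure to UTC: 00:30 − 9:00 = 15:30 UTC on Oct 7.
Add 8 hours and 5 minutes flight time → 23:35 UTC.
San Teodoro is UTC+8:00, so local arrival = 23:35 + 8:00 = 07:35 on Oct 8.
Layover = 13:00 − 07:35 = 5 hours 25 minutes.

5 hours 25 minutes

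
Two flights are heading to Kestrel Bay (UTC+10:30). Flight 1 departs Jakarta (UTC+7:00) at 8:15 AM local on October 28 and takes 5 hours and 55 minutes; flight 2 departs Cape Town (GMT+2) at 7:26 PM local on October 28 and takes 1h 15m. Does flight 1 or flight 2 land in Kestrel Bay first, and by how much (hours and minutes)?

Flight 1 in UTC: 8:15 AM − 7:00 = 1:15 AM on Oct 28.
+5 hours and 55 minutes → arrive 7:10 AM UTC on Oct 28.
Flight 2 in UTC: 7:26 PM − 2:00 = 5:26 PM on Oct 28.
+1 hour 15 minutes → arrive 6:41 PM UTC on Oct 28.
Flight 1 lands earlier by 11 hours 31 minutes.

the first, by 11 hours 31 minutes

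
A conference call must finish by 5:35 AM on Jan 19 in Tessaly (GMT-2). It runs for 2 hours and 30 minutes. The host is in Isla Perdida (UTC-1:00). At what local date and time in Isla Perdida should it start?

4:05 AM on January 19

Target end time in UTC: 5:35 AM + 2:00 = 7:35 AM on Jan 19.
Subtract 2 hours 30 minutes → start 5:05 AM UTC on Jan 19.
Isla Perdida is UTC−1:00: 5:05 AM − 1:00 = 4:05 AM on Jan 19.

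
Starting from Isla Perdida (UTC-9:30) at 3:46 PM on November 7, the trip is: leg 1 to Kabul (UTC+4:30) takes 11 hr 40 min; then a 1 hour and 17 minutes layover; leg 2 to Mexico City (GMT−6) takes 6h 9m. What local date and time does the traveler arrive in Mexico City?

2:22 PM on Nov 8

Convert departure to UTC: 3:46 PM + 9:30 = 1:16 AM UTC on Nov 8.
Add 11 hours 40 minutes leg 1 → 12:56 PM UTC.
Add 1 hour 17 minutes layover in Kabul → 2:13 PM UTC.
Add 6 hours 9 minutes leg 2 → 8:22 PM UTC.
Mexico City is UTC−6:00, so local arrival = 8:22 PM − 6:00 = 2:22 PM on Nov 8.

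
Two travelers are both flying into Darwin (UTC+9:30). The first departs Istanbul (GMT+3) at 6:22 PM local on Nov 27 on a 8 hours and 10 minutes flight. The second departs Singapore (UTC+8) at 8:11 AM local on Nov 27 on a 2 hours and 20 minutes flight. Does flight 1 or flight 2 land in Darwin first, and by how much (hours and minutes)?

Flight 1 in UTC: 6:22 PM − 3:00 = 3:22 PM on Nov 27.
+8 hours and 10 minutes → arrive 11:32 PM UTC on Nov 27.
Flight 2 in UTC: 8:11 AM − 8:00 = 12:11 AM on Nov 27.
+2 hours and 20 minutes → arrive 2:31 AM UTC on Nov 27.
Flight 2 lands earlier by 21 hours 1 minute.

the second, by 21 hours 1 minute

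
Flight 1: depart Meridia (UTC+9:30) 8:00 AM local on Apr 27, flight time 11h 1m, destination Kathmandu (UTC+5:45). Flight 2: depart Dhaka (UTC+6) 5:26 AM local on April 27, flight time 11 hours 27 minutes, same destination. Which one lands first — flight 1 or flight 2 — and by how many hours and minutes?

the first, by 1 hour 22 minutes

Flight 1 in UTC: 8:00 AM − 9:30 = 10:30 PM on Apr 26.
+11 hours and 1 minute → arrive 9:31 AM UTC on Apr 27.
Flight 2 in UTC: 5:26 AM − 6:00 = 11:26 PM on Apr 26.
+11 hours 27 minutes → arrive 10:53 AM UTC on Apr 27.
Flight 1 lands earlier by 1 hour 22 minutes.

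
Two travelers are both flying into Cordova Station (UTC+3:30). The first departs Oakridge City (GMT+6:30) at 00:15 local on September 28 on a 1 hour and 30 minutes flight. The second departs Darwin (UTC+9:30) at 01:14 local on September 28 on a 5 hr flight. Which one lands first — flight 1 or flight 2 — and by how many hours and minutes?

Flight 1 in UTC: 00:15 − 6:30 = 17:45 on Sep 27.
+1 hour 30 minutes → arrive 19:15 UTC on Sep 27.
Flight 2 in UTC: 01:14 − 9:30 = 15:44 on Sep 27.
+5 hours → arrive 20:44 UTC on Sep 27.
Flight 1 lands earlier by 1 hour 29 minutes.

the first, by 1 hour 29 minutes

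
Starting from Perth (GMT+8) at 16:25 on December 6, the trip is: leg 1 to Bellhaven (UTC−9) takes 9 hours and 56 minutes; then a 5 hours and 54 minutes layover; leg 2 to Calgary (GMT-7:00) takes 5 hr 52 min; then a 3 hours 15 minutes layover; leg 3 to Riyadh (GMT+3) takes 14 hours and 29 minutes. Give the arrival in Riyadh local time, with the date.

Convert departure to UTC: 16:25 − 8:00 = 08:25 UTC on Dec 6.
Add 9 hours and 56 minutes leg 1 → 18:21 UTC.
Add 5 hours 54 minutes layover in Bellhaven → 00:15 UTC (Dec 7).
Add 5 hours 52 minutes leg 2 → 06:07 UTC.
Add 3 hours 15 minutes layover in Calgary → 09:22 UTC.
Add 14 hours and 29 minutes leg 3 → 23:51 UTC.
Riyadh is UTC+3:00, so local arrival = 23:51 + 3:00 = 02:51 on Dec 8.

02:51 on December 8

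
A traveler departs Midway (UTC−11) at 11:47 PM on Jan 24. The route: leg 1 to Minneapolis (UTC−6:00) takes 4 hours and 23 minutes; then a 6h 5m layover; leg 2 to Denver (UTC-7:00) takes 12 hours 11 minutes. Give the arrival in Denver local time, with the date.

2:26 AM on January 26

Convert departure to UTC: 11:47 PM + 11:00 = 10:47 AM UTC on Jan 25.
Add 4 hours 23 minutes leg 1 → 3:10 PM UTC.
Add 6 hours and 5 minutes layover in Minneapolis → 9:15 PM UTC.
Add 12 hours and 11 minutes leg 2 → 9:26 AM UTC (Jan 26).
Denver is UTC−7:00, so local arrival = 9:26 AM − 7:00 = 2:26 AM on Jan 26.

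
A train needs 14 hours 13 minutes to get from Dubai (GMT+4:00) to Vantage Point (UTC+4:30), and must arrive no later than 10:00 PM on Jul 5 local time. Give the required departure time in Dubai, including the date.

Target arrival in UTC: 10:00 PM − 4:30 = 5:30 PM on Jul 5.
Subtract 14 hours and 13 minutes → departure 3:17 AM UTC on Jul 5.
Dubai is UTC+4:00: 3:17 AM + 4:00 = 7:17 AM on Jul 5.

7:17 AM on Jul 5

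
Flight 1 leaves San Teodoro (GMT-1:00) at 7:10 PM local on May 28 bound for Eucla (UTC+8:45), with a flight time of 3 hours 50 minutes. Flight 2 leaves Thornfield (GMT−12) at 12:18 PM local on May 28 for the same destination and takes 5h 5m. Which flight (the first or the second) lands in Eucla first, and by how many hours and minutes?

Flight 1 in UTC: 7:10 PM + 1:00 = 8:10 PM on May 28.
+3 hours 50 minutes → arrive 12:00 AM UTC on May 29.
Flight 2 in UTC: 12:18 PM + 12:00 = 12:18 AM on May 29.
+5 hours and 5 minutes → arrive 5:23 AM UTC on May 29.
Flight 1 lands earlier by 5 hours 23 minutes.

the first, by 5 hours 23 minutes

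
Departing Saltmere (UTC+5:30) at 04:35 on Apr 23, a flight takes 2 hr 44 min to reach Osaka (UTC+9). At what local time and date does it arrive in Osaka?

10:49 on Apr 23

Osaka is 3:30 ahead of Saltmere.
After 2 hours and 44 minutes it is 07:19 in Saltmere.
Shift by the zone difference: 07:19 + 3:30 = 10:49 on Apr 23 in Osaka.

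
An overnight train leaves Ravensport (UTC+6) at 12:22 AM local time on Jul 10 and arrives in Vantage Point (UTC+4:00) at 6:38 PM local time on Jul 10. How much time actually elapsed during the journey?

20 hours 16 minutes

Departure in UTC: 12:22 AM − 6:00 = 6:22 PM on Jul 9.
Arrival in UTC: 6:38 PM − 4:00 = 2:38 PM on Jul 10.
Elapsed = 2:38 PM − 6:22 PM (+1 day) = 20 hours 16 minutes.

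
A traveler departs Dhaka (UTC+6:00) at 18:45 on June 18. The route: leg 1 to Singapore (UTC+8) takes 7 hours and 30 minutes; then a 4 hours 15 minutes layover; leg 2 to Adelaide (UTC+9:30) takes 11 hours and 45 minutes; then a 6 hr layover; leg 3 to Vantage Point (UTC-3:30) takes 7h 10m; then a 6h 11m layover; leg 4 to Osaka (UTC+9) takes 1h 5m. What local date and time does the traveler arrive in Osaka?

17:41 on June 20

Convert departure to UTC: 18:45 − 6:00 = 12:45 UTC on Jun 18.
Add 7 hours 30 minutes leg 1 → 20:15 UTC.
Add 4 hours 15 minutes layover in Singapore → 00:30 UTC (Jun 19).
Add 11 hours and 45 minutes leg 2 → 12:15 UTC.
Add 6 hours layover in Adelaide → 18:15 UTC.
Add 7 hours and 10 minutes leg 3 → 01:25 UTC (Jun 20).
Add 6 hours and 11 minutes layover in Vantage Point → 07:36 UTC.
Add 1 hour 5 minutes leg 4 → 08:41 UTC.
Osaka is UTC+9:00, so local arrival = 08:41 + 9:00 = 17:41 on Jun 20.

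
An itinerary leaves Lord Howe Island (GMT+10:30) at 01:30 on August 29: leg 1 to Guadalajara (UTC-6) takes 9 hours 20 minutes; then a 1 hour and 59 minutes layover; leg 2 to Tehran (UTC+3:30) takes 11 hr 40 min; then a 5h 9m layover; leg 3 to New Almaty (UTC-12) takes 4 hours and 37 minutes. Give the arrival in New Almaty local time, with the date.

Convert departure to UTC: 01:30 − 10:30 = 15:00 UTC on Aug 28.
Add 9 hours and 20 minutes leg 1 → 00:20 UTC (Aug 29).
Add 1 hour and 59 minutes layover in Guadalajara → 02:19 UTC.
Add 11 hours 40 minutes leg 2 → 13:59 UTC.
Add 5 hours 9 minutes layover in Tehran → 19:08 UTC.
Add 4 hours 37 minutes leg 3 → 23:45 UTC.
New Almaty is UTC−12:00, so local arrival = 23:45 − 12:00 = 11:45 on Aug 29.

11:45 on Aug 29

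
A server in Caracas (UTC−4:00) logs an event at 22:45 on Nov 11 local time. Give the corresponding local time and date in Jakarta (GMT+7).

Jakarta is 11:00 ahead of Caracas.
Shift by the zone difference: 22:45 + 11:00 = 09:45 on Nov 12 in Jakarta.

09:45 on November 12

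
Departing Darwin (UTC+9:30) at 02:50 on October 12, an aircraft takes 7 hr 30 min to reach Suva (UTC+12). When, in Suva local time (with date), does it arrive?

12:50 on October 12

Suva is 2:30 ahead of Darwin.
After 7 hours 30 minutes it is 10:20 in Darwin.
Shift by the zone difference: 10:20 + 2:30 = 12:50 on Oct 12 in Suva.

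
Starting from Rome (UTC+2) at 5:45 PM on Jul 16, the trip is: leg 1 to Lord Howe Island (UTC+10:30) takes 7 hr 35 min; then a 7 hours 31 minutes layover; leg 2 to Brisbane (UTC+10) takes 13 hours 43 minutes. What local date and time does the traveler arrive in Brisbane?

6:34 AM on July 18

Convert departure to UTC: 5:45 PM − 2:00 = 3:45 PM UTC on Jul 16.
Add 7 hours 35 minutes leg 1 → 11:20 PM UTC.
Add 7 hours and 31 minutes layover in Lord Howe Island → 6:51 AM UTC (Jul 17).
Add 13 hours 43 minutes leg 2 → 8:34 PM UTC.
Brisbane is UTC+10:00, so local arrival = 8:34 PM + 10:00 = 6:34 AM on Jul 18.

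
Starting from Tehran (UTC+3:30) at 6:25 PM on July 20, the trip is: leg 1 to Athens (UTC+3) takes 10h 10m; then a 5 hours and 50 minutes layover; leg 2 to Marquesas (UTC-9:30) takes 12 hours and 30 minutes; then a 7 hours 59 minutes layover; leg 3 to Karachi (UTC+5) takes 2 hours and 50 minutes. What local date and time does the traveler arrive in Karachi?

11:14 AM on Jul 22

Convert departure to UTC: 6:25 PM − 3:30 = 2:55 PM UTC on Jul 20.
Add 10 hours 10 minutes leg 1 → 1:05 AM UTC (Jul 21).
Add 5 hours and 50 minutes layover in Athens → 6:55 AM UTC.
Add 12 hours and 30 minutes leg 2 → 7:25 PM UTC.
Add 7 hours and 59 minutes layover in Marquesas → 3:24 AM UTC (Jul 22).
Add 2 hours and 50 minutes leg 3 → 6:14 AM UTC.
Karachi is UTC+5:00, so local arrival = 6:14 AM + 5:00 = 11:14 AM on Jul 22.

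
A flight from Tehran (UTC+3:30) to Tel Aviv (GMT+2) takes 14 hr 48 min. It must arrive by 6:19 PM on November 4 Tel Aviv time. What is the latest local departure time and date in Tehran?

5:01 AM on Nov 4

Target arrival in UTC: 6:19 PM − 2:00 = 4:19 PM on Nov 4.
Subtract 14 hours 48 minutes → departure 1:31 AM UTC on Nov 4.
Tehran is UTC+3:30: 1:31 AM + 3:30 = 5:01 AM on Nov 4.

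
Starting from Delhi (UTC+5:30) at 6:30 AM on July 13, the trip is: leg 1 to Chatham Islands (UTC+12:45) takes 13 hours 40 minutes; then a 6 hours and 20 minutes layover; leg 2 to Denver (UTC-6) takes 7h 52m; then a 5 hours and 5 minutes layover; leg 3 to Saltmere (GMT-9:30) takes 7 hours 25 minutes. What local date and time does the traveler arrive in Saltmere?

7:52 AM on Jul 14

Convert departure to UTC: 6:30 AM − 5:30 = 1:00 AM UTC on Jul 13.
Add 13 hours and 40 minutes leg 1 → 2:40 PM UTC.
Add 6 hours and 20 minutes layover in Chatham Islands → 9:00 PM UTC.
Add 7 hours and 52 minutes leg 2 → 4:52 AM UTC (Jul 14).
Add 5 hours and 5 minutes layover in Denver → 9:57 AM UTC.
Add 7 hours and 25 minutes leg 3 → 5:22 PM UTC.
Saltmere is UTC−9:30, so local arrival = 5:22 PM − 9:30 = 7:52 AM on Jul 14.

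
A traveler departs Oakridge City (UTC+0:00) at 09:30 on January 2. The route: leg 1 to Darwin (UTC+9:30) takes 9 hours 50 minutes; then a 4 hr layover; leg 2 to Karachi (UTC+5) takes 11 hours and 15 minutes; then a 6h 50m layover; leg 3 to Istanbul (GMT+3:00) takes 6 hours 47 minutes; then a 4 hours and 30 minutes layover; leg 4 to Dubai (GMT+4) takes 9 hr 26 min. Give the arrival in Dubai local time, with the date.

Oakridge City is at UTC+0, so departure is already 09:30 UTC on Jan 2.
Add 9 hours 50 minutes leg 1 → 19:20 UTC.
Add 4 hours layover in Darwin → 23:20 UTC.
Add 11 hours and 15 minutes leg 2 → 10:35 UTC (Jan 3).
Add 6 hours and 50 minutes layover in Karachi → 17:25 UTC.
Add 6 hours and 47 minutes leg 3 → 00:12 UTC (Jan 4).
Add 4 hours and 30 minutes layover in Istanbul → 04:42 UTC.
Add 9 hours 26 minutes leg 4 → 14:08 UTC.
Dubai is UTC+4:00, so local arrival = 14:08 + 4:00 = 18:08 on Jan 4.

18:08 on Jan 4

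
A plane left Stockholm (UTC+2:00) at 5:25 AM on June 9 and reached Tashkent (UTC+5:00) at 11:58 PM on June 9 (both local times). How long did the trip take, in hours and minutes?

15 hours 33 minutes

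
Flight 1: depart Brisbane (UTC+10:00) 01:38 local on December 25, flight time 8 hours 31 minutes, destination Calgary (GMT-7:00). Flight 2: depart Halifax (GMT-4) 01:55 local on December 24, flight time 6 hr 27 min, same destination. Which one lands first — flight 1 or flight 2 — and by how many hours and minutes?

the second, by 11 hours 47 minutes

Flight 1 in UTC: 01:38 − 10:00 = 15:38 on Dec 24.
+8 hours and 31 minutes → arrive 00:09 UTC on Dec 25.
Flight 2 in UTC: 01:55 + 4:00 = 05:55 on Dec 24.
+6 hours and 27 minutes → arrive 12:22 UTC on Dec 24.
Flight 2 lands earlier by 11 hours 47 minutes.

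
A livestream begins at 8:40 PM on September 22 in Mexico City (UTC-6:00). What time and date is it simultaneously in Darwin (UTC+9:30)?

12:10 PM on September 23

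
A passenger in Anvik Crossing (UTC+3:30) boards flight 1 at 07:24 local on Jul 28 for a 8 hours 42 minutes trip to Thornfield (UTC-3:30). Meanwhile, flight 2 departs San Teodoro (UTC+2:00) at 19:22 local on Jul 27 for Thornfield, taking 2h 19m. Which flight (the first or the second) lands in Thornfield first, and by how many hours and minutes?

the second, by 16 hours 55 minutes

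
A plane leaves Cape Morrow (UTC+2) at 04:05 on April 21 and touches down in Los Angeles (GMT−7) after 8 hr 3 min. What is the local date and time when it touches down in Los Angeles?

Los Angeles is 9:00 behind Cape Morrow.
After 8 hours and 3 minutes it is 12:08 in Cape Morrow.
Shift by the zone difference: 12:08 − 9:00 = 03:08 on Apr 21 in Los Angeles.

03:08 on April 21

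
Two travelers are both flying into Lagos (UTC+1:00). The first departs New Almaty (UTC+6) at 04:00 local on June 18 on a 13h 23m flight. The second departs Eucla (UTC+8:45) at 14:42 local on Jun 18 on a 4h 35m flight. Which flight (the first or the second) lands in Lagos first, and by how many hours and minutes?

the second, by 51 minutes

Flight 1 in UTC: 04:00 − 6:00 = 22:00 on Jun 17.
+13 hours 23 minutes → arrive 11:23 UTC on Jun 18.
Flight 2 in UTC: 14:42 − 8:45 = 05:57 on Jun 18.
+4 hours and 35 minutes → arrive 10:32 UTC on Jun 18.
Flight 2 lands earlier by 51 minutes.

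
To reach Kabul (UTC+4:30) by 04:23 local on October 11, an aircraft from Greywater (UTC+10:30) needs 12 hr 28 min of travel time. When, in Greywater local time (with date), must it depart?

Target arrival in UTC: 04:23 − 4:30 = 23:53 on Oct 10.
Subtract 12 hours and 28 minutes → departure 11:25 UTC on Oct 10.
Greywater is UTC+10:30: 11:25 + 10:30 = 21:55 on Oct 10.

21:55 on October 10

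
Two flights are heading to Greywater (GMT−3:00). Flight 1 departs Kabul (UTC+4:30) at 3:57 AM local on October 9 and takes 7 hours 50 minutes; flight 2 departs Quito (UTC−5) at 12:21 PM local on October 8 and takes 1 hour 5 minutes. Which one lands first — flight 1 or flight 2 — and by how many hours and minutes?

the second, by 12 hours 51 minutes

Flight 1 in UTC: 3:57 AM − 4:30 = 11:27 PM on Oct 8.
+7 hours and 50 minutes → arrive 7:17 AM UTC on Oct 9.
Flight 2 in UTC: 12:21 PM + 5:00 = 5:21 PM on Oct 8.
+1 hour 5 minutes → arrive 6:26 PM UTC on Oct 8.
Flight 2 lands earlier by 12 hours 51 minutes.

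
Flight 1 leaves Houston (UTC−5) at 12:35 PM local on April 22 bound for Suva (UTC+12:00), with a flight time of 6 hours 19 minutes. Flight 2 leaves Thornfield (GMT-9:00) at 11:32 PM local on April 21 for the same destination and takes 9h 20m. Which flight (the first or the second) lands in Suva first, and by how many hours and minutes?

the second, by 6 hours 2 minutes

Flight 1 in UTC: 12:35 PM + 5:00 = 5:35 PM on Apr 22.
+6 hours and 19 minutes → arrive 11:54 PM UTC on Apr 22.
Flight 2 in UTC: 11:32 PM + 9:00 = 8:32 AM on Apr 22.
+9 hours and 20 minutes → arrive 5:52 PM UTC on Apr 22.
Flight 2 lands earlier by 6 hours 2 minutes.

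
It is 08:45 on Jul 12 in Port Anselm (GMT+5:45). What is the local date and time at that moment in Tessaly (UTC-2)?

In UTC: 08:45 − 5:45 = 03:00 on Jul 12.
Tessaly is UTC−2:00: 03:00 − 2:00 = 01:00 on Jul 12.

01:00 on Jul 12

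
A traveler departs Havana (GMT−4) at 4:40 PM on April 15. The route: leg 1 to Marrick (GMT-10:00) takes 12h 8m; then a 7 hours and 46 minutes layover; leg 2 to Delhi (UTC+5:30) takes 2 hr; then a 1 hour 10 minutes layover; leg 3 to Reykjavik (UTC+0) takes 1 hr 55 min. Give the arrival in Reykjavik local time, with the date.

Convert departure to UTC: 4:40 PM + 4:00 = 8:40 PM UTC on Apr 15.
Add 12 hours and 8 minutes leg 1 → 8:48 AM UTC (Apr 16).
Add 7 hours and 46 minutes layover in Marrick → 4:34 PM UTC.
Add 2 hours leg 2 → 6:34 PM UTC.
Add 1 hour 10 minutes layover in Delhi → 7:44 PM UTC.
Add 1 hour 55 minutes leg 3 → 9:39 PM UTC.
Reykjavik is UTC+0, so local arrival is the same: 9:39 PM on Apr 16.

9:39 PM on Apr 16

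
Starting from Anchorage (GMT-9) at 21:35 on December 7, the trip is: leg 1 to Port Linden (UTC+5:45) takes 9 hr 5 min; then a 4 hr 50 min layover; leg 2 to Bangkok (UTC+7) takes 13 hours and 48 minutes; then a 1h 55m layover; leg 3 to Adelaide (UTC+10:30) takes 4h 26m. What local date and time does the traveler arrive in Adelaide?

Convert departure to UTC: 21:35 + 9:00 = 06:35 UTC on Dec 8.
Add 9 hours and 5 minutes leg 1 → 15:40 UTC.
Add 4 hours 50 minutes layover in Port Linden → 20:30 UTC.
Add 13 hours 48 minutes leg 2 → 10:18 UTC (Dec 9).
Add 1 hour and 55 minutes layover in Bangkok → 12:13 UTC.
Add 4 hours and 26 minutes leg 3 → 16:39 UTC.
Adelaide is UTC+10:30, so local arrival = 16:39 + 10:30 = 03:09 on Dec 10.

03:09 on December 10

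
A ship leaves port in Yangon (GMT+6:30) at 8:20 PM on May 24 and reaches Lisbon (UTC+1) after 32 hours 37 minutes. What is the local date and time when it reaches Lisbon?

Lisbon is 5:30 behind Yangon.
After 32 hours 37 minutes it is 4:57 AM (May 26) in Yangon.
Shift by the zone difference: 4:57 AM − 5:30 = 11:27 PM on May 25 in Lisbon.

11:27 PM on May 25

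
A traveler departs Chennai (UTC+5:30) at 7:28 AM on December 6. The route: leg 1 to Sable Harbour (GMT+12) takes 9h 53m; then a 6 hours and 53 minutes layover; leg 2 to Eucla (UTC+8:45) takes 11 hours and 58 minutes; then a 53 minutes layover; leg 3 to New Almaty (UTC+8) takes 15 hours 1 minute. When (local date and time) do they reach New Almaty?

Convert departure to UTC: 7:28 AM − 5:30 = 1:58 AM UTC on Dec 6.
Add 9 hours and 53 minutes leg 1 → 11:51 AM UTC.
Add 6 hours 53 minutes layover in Sable Harbour → 6:44 PM UTC.
Add 11 hours and 58 minutes leg 2 → 6:42 AM UTC (Dec 7).
Add 53 minutes layover in Eucla → 7:35 AM UTC.
Add 15 hours and 1 minute leg 3 → 10:36 PM UTC.
New Almaty is UTC+8:00, so local arrival = 10:36 PM + 8:00 = 6:36 AM on Dec 8.

6:36 AM on December 8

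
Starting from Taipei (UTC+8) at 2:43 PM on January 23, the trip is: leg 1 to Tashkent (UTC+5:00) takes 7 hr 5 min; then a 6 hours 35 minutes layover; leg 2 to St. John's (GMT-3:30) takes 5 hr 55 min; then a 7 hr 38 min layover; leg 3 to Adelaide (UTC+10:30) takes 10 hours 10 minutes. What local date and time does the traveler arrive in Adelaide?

Convert departure to UTC: 2:43 PM − 8:00 = 6:43 AM UTC on Jan 23.
Add 7 hours and 5 minutes leg 1 → 1:48 PM UTC.
Add 6 hours 35 minutes layover in Tashkent → 8:23 PM UTC.
Add 5 hours and 55 minutes leg 2 → 2:18 AM UTC (Jan 24).
Add 7 hours 38 minutes layover in St. John's → 9:56 AM UTC.
Add 10 hours 10 minutes leg 3 → 8:06 PM UTC.
Adelaide is UTC+10:30, so local arrival = 8:06 PM + 10:30 = 6:36 AM on Jan 25.

6:36 AM on January 25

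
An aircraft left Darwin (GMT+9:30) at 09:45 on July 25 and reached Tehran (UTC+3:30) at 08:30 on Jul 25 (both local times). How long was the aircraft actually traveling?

4 hours 45 minutes

Departure in UTC: 09:45 − 9:30 = 00:15 on Jul 25.
Arrival in UTC: 08:30 − 3:30 = 05:00 on Jul 25.
Elapsed = 05:00 − 00:15 = 4 hours 45 minutes.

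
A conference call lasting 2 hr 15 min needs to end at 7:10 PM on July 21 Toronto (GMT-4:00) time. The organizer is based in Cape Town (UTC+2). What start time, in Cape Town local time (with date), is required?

10:55 PM on Jul 21

Target end time in UTC: 7:10 PM + 4:00 = 11:10 PM on Jul 21.
Subtract 2 hours 15 minutes → start 8:55 PM UTC on Jul 21.
Cape Town is UTC+2:00: 8:55 PM + 2:00 = 10:55 PM on Jul 21.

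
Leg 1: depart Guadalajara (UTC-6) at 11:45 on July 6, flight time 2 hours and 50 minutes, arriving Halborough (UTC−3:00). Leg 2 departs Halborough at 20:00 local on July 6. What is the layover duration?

Convert departure to UTC: 11:45 + 6:00 = 17:45 UTC on Jul 6.
Add 2 hours 50 minutes flight time → 20:35 UTC.
Halborough is UTC−3:00, so local arrival = 20:35 − 3:00 = 17:35 on Jul 6.
Layover = 20:00 − 17:35 = 2 hours 25 minutes.

2 hours 25 minutes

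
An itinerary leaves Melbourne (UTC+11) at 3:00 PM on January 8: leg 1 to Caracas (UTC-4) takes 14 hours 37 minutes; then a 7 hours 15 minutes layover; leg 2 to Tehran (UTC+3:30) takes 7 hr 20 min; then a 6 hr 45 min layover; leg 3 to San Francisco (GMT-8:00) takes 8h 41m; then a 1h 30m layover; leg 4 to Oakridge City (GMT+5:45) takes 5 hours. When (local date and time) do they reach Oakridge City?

Convert departure to UTC: 3:00 PM − 11:00 = 4:00 AM UTC on Jan 8.
Add 14 hours 37 minutes leg 1 → 6:37 PM UTC.
Add 7 hours and 15 minutes layover in Caracas → 1:52 AM UTC (Jan 9).
Add 7 hours 20 minutes leg 2 → 9:12 AM UTC.
Add 6 hours 45 minutes layover in Tehran → 3:57 PM UTC.
Add 8 hours and 41 minutes leg 3 → 12:38 AM UTC (Jan 10).
Add 1 hour 30 minutes layover in San Francisco → 2:08 AM UTC.
Add 5 hours leg 4 → 7:08 AM UTC.
Oakridge City is UTC+5:45, so local arrival = 7:08 AM + 5:45 = 12:53 PM on Jan 10.

12:53 PM on Jan 10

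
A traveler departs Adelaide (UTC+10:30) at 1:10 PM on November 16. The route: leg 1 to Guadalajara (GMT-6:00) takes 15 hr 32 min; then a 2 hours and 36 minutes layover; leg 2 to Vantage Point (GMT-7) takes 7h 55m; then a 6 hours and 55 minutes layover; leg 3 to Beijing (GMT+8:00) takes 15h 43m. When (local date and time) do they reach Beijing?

11:21 AM on November 18

Convert departure to UTC: 1:10 PM − 10:30 = 2:40 AM UTC on Nov 16.
Add 15 hours 32 minutes leg 1 → 6:12 PM UTC.
Add 2 hours 36 minutes layover in Guadalajara → 8:48 PM UTC.
Add 7 hours 55 minutes leg 2 → 4:43 AM UTC (Nov 17).
Add 6 hours 55 minutes layover in Vantage Point → 11:38 AM UTC.
Add 15 hours and 43 minutes leg 3 → 3:21 AM UTC (Nov 18).
Beijing is UTC+8:00, so local arrival = 3:21 AM + 8:00 = 11:21 AM on Nov 18.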